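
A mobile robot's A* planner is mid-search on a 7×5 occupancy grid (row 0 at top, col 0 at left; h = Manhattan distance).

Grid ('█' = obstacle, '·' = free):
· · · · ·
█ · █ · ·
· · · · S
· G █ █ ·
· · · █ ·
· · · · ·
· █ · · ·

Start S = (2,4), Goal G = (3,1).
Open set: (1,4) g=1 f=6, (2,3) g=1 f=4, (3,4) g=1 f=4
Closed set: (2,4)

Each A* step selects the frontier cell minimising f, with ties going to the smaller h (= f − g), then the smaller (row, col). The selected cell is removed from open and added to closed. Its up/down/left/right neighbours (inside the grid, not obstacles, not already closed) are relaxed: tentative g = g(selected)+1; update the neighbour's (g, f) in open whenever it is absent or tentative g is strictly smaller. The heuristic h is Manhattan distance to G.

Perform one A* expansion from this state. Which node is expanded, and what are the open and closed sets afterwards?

expanded=(2,3); open=[(1,3) g=2 f=6, (1,4) g=1 f=6, (2,2) g=2 f=4, (3,4) g=1 f=4]; closed=[(2,3), (2,4)]

step 1: expand (2,3) (f=4, h=3) → closed; open now [(1,3) g=2 f=6, (1,4) g=1 f=6, (2,2) g=2 f=4, (3,4) g=1 f=4]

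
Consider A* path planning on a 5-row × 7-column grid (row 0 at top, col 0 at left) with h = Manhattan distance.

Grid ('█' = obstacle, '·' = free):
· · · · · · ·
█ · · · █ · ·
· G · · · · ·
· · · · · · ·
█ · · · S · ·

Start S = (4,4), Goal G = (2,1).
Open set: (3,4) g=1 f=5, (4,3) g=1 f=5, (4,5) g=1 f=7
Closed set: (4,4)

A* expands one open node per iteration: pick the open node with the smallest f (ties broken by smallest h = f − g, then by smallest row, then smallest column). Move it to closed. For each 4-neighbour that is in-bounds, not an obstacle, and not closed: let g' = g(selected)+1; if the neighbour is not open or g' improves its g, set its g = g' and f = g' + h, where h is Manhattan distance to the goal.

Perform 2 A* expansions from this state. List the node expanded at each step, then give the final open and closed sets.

step 1: expand (3,4) (f=5, h=4) → closed; open now [(2,4) g=2 f=5, (3,3) g=2 f=5, (3,5) g=2 f=7, (4,3) g=1 f=5, (4,5) g=1 f=7]
step 2: expand (2,4) (f=5, h=3) → closed; open now [(2,3) g=3 f=5, (2,5) g=3 f=7, (3,3) g=2 f=5, (3,5) g=2 f=7, (4,3) g=1 f=5, (4,5) g=1 f=7]

order=[(3,4) → (2,4)]; open=[(2,3) g=3 f=5, (2,5) g=3 f=7, (3,3) g=2 f=5, (3,5) g=2 f=7, (4,3) g=1 f=5, (4,5) g=1 f=7]; closed=[(2,4), (3,4), (4,4)]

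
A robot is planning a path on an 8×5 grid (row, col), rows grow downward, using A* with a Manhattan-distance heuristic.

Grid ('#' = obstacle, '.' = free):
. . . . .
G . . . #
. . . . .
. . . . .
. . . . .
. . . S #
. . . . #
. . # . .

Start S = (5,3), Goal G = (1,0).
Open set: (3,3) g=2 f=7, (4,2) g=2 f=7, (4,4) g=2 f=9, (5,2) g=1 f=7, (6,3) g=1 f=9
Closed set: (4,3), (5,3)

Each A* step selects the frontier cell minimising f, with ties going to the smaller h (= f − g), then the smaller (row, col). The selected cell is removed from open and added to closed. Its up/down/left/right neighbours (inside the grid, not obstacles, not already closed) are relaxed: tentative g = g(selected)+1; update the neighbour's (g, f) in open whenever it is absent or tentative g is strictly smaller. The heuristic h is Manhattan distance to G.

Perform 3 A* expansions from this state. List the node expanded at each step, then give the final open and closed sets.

order=[(3,3) → (2,3) → (1,3)]; open=[(0,3) g=5 f=9, (1,2) g=5 f=7, (2,2) g=4 f=7, (2,4) g=4 f=9, (3,2) g=3 f=7, (3,4) g=3 f=9, (4,2) g=2 f=7, (4,4) g=2 f=9, (5,2) g=1 f=7, (6,3) g=1 f=9]; closed=[(1,3), (2,3), (3,3), (4,3), (5,3)]

step 1: expand (3,3) (f=7, h=5) → closed; open now [(2,3) g=3 f=7, (3,2) g=3 f=7, (3,4) g=3 f=9, (4,2) g=2 f=7, (4,4) g=2 f=9, (5,2) g=1 f=7, (6,3) g=1 f=9]
step 2: expand (2,3) (f=7, h=4) → closed; open now [(1,3) g=4 f=7, (2,2) g=4 f=7, (2,4) g=4 f=9, (3,2) g=3 f=7, (3,4) g=3 f=9, (4,2) g=2 f=7, (4,4) g=2 f=9, (5,2) g=1 f=7, (6,3) g=1 f=9]
step 3: expand (1,3) (f=7, h=3) → closed; open now [(0,3) g=5 f=9, (1,2) g=5 f=7, (2,2) g=4 f=7, (2,4) g=4 f=9, (3,2) g=3 f=7, (3,4) g=3 f=9, (4,2) g=2 f=7, (4,4) g=2 f=9, (5,2) g=1 f=7, (6,3) g=1 f=9]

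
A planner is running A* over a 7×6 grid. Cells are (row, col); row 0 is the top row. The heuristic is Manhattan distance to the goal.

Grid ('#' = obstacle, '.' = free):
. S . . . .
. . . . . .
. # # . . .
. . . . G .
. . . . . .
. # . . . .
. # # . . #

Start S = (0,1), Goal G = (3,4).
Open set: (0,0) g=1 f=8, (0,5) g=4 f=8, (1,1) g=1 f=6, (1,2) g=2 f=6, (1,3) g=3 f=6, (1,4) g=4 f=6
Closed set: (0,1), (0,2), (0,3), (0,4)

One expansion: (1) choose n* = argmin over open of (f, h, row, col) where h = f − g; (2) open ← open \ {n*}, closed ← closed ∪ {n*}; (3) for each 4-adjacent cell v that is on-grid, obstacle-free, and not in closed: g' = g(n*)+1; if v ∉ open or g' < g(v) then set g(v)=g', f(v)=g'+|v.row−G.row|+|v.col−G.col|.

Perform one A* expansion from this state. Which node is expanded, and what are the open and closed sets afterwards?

step 1: expand (1,4) (f=6, h=2) → closed; open now [(0,0) g=1 f=8, (0,5) g=4 f=8, (1,1) g=1 f=6, (1,2) g=2 f=6, (1,3) g=3 f=6, (1,5) g=5 f=8, (2,4) g=5 f=6]

expanded=(1,4); open=[(0,0) g=1 f=8, (0,5) g=4 f=8, (1,1) g=1 f=6, (1,2) g=2 f=6, (1,3) g=3 f=6, (1,5) g=5 f=8, (2,4) g=5 f=6]; closed=[(0,1), (0,2), (0,3), (0,4), (1,4)]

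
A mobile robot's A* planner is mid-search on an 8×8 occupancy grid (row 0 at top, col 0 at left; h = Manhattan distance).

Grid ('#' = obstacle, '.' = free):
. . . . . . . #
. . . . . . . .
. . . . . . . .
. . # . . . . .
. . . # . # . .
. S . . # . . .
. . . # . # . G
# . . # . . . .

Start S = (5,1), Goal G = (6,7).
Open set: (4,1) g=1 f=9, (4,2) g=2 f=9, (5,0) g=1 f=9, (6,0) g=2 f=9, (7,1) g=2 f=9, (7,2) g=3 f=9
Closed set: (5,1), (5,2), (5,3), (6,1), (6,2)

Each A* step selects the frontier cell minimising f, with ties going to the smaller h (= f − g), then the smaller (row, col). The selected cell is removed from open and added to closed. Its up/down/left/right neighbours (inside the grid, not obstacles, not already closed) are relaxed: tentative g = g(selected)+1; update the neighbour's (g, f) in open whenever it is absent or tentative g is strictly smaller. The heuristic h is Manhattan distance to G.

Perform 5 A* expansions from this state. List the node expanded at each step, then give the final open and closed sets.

order=[(7,2) → (4,2) → (6,0) → (7,1) → (4,1)]; open=[(3,1) g=2 f=11, (4,0) g=2 f=11, (5,0) g=1 f=9]; closed=[(4,1), (4,2), (5,1), (5,2), (5,3), (6,0), (6,1), (6,2), (7,1), (7,2)]

step 1: expand (7,2) (f=9, h=6) → closed; open now [(4,1) g=1 f=9, (4,2) g=2 f=9, (5,0) g=1 f=9, (6,0) g=2 f=9, (7,1) g=2 f=9]
step 2: expand (4,2) (f=9, h=7) → closed; open now [(4,1) g=1 f=9, (5,0) g=1 f=9, (6,0) g=2 f=9, (7,1) g=2 f=9]
step 3: expand (6,0) (f=9, h=7) → closed; open now [(4,1) g=1 f=9, (5,0) g=1 f=9, (7,1) g=2 f=9]
step 4: expand (7,1) (f=9, h=7) → closed; open now [(4,1) g=1 f=9, (5,0) g=1 f=9]
step 5: expand (4,1) (f=9, h=8) → closed; open now [(3,1) g=2 f=11, (4,0) g=2 f=11, (5,0) g=1 f=9]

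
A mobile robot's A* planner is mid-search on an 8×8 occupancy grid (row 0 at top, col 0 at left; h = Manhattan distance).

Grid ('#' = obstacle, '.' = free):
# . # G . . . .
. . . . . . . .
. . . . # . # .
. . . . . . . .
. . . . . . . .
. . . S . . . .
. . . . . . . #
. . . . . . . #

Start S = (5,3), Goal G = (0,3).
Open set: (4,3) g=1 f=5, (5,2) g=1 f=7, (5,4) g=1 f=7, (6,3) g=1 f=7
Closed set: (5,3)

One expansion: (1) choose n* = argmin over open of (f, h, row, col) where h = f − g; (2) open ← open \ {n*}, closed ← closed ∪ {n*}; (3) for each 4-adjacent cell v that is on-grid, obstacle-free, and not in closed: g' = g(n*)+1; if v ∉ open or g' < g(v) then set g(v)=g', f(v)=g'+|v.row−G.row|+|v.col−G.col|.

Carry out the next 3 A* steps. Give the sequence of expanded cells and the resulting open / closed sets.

step 1: expand (4,3) (f=5, h=4) → closed; open now [(3,3) g=2 f=5, (4,2) g=2 f=7, (4,4) g=2 f=7, (5,2) g=1 f=7, (5,4) g=1 f=7, (6,3) g=1 f=7]
step 2: expand (3,3) (f=5, h=3) → closed; open now [(2,3) g=3 f=5, (3,2) g=3 f=7, (3,4) g=3 f=7, (4,2) g=2 f=7, (4,4) g=2 f=7, (5,2) g=1 f=7, (5,4) g=1 f=7, (6,3) g=1 f=7]
step 3: expand (2,3) (f=5, h=2) → closed; open now [(1,3) g=4 f=5, (2,2) g=4 f=7, (3,2) g=3 f=7, (3,4) g=3 f=7, (4,2) g=2 f=7, (4,4) g=2 f=7, (5,2) g=1 f=7, (5,4) g=1 f=7, (6,3) g=1 f=7]

order=[(4,3) → (3,3) → (2,3)]; open=[(1,3) g=4 f=5, (2,2) g=4 f=7, (3,2) g=3 f=7, (3,4) g=3 f=7, (4,2) g=2 f=7, (4,4) g=2 f=7, (5,2) g=1 f=7, (5,4) g=1 f=7, (6,3) g=1 f=7]; closed=[(2,3), (3,3), (4,3), (5,3)]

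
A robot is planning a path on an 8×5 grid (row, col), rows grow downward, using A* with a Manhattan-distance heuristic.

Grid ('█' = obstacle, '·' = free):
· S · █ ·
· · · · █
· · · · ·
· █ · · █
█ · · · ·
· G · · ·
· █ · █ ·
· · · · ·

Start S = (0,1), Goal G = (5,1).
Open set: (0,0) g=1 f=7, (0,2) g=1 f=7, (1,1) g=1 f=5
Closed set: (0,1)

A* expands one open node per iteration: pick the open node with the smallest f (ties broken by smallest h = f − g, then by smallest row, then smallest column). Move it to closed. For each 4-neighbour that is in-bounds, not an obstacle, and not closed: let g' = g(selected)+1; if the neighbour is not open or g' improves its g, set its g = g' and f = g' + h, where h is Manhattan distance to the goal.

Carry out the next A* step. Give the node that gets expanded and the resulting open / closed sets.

expanded=(1,1); open=[(0,0) g=1 f=7, (0,2) g=1 f=7, (1,0) g=2 f=7, (1,2) g=2 f=7, (2,1) g=2 f=5]; closed=[(0,1), (1,1)]

step 1: expand (1,1) (f=5, h=4) → closed; open now [(0,0) g=1 f=7, (0,2) g=1 f=7, (1,0) g=2 f=7, (1,2) g=2 f=7, (2,1) g=2 f=5]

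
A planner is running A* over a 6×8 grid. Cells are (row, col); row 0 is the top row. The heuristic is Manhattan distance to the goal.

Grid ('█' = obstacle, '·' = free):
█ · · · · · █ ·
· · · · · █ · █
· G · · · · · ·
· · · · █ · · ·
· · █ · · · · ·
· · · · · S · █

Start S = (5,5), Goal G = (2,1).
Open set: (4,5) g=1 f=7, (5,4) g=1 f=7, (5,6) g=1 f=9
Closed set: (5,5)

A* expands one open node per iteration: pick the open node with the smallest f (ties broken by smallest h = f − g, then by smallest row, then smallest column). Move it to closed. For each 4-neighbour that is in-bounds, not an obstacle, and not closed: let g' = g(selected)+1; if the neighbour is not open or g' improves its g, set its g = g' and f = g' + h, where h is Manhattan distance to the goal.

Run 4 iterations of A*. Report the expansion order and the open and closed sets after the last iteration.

order=[(4,5) → (3,5) → (2,5) → (2,4)]; open=[(1,4) g=5 f=9, (2,3) g=5 f=7, (2,6) g=4 f=9, (3,6) g=3 f=9, (4,4) g=2 f=7, (4,6) g=2 f=9, (5,4) g=1 f=7, (5,6) g=1 f=9]; closed=[(2,4), (2,5), (3,5), (4,5), (5,5)]

step 1: expand (4,5) (f=7, h=6) → closed; open now [(3,5) g=2 f=7, (4,4) g=2 f=7, (4,6) g=2 f=9, (5,4) g=1 f=7, (5,6) g=1 f=9]
step 2: expand (3,5) (f=7, h=5) → closed; open now [(2,5) g=3 f=7, (3,6) g=3 f=9, (4,4) g=2 f=7, (4,6) g=2 f=9, (5,4) g=1 f=7, (5,6) g=1 f=9]
step 3: expand (2,5) (f=7, h=4) → closed; open now [(2,4) g=4 f=7, (2,6) g=4 f=9, (3,6) g=3 f=9, (4,4) g=2 f=7, (4,6) g=2 f=9, (5,4) g=1 f=7, (5,6) g=1 f=9]
step 4: expand (2,4) (f=7, h=3) → closed; open now [(1,4) g=5 f=9, (2,3) g=5 f=7, (2,6) g=4 f=9, (3,6) g=3 f=9, (4,4) g=2 f=7, (4,6) g=2 f=9, (5,4) g=1 f=7, (5,6) g=1 f=9]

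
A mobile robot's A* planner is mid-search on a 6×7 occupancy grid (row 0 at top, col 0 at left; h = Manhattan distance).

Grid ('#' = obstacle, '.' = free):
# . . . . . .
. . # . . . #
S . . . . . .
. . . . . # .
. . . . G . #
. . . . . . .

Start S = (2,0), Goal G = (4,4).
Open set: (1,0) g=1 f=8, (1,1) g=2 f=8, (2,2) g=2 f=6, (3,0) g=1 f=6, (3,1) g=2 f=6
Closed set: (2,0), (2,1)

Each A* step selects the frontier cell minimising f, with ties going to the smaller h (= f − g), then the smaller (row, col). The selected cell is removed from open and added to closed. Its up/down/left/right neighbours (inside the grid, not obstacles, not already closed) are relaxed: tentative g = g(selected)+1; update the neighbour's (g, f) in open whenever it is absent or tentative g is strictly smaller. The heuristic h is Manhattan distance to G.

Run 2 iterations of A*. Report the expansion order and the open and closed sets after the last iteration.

step 1: expand (2,2) (f=6, h=4) → closed; open now [(1,0) g=1 f=8, (1,1) g=2 f=8, (2,3) g=3 f=6, (3,0) g=1 f=6, (3,1) g=2 f=6, (3,2) g=3 f=6]
step 2: expand (2,3) (f=6, h=3) → closed; open now [(1,0) g=1 f=8, (1,1) g=2 f=8, (1,3) g=4 f=8, (2,4) g=4 f=6, (3,0) g=1 f=6, (3,1) g=2 f=6, (3,2) g=3 f=6, (3,3) g=4 f=6]

order=[(2,2) → (2,3)]; open=[(1,0) g=1 f=8, (1,1) g=2 f=8, (1,3) g=4 f=8, (2,4) g=4 f=6, (3,0) g=1 f=6, (3,1) g=2 f=6, (3,2) g=3 f=6, (3,3) g=4 f=6]; closed=[(2,0), (2,1), (2,2), (2,3)]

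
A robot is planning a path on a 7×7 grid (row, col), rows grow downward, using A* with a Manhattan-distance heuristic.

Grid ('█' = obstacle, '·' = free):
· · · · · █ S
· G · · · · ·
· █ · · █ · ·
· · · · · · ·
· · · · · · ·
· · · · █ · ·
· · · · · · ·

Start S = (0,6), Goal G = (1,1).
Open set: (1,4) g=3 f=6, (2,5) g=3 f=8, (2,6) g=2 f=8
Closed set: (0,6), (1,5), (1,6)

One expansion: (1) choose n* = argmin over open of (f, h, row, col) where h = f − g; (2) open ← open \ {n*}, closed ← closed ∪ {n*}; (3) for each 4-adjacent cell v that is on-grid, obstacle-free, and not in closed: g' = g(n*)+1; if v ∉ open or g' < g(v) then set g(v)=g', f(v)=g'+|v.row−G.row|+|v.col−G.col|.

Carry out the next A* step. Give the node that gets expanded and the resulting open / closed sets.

step 1: expand (1,4) (f=6, h=3) → closed; open now [(0,4) g=4 f=8, (1,3) g=4 f=6, (2,5) g=3 f=8, (2,6) g=2 f=8]

expanded=(1,4); open=[(0,4) g=4 f=8, (1,3) g=4 f=6, (2,5) g=3 f=8, (2,6) g=2 f=8]; closed=[(0,6), (1,4), (1,5), (1,6)]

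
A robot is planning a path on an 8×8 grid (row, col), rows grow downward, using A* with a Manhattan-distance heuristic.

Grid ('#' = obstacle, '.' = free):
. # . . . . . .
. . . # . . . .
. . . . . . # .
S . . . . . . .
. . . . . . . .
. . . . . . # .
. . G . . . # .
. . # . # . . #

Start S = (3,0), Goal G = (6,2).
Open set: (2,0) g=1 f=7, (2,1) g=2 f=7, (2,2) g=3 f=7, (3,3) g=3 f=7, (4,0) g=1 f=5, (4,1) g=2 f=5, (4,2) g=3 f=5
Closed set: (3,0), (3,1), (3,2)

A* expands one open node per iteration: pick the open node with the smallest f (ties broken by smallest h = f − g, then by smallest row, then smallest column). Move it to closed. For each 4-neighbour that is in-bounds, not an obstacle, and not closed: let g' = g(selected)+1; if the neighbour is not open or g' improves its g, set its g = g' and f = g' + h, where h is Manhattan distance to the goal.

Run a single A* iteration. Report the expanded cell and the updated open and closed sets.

expanded=(4,2); open=[(2,0) g=1 f=7, (2,1) g=2 f=7, (2,2) g=3 f=7, (3,3) g=3 f=7, (4,0) g=1 f=5, (4,1) g=2 f=5, (4,3) g=4 f=7, (5,2) g=4 f=5]; closed=[(3,0), (3,1), (3,2), (4,2)]

step 1: expand (4,2) (f=5, h=2) → closed; open now [(2,0) g=1 f=7, (2,1) g=2 f=7, (2,2) g=3 f=7, (3,3) g=3 f=7, (4,0) g=1 f=5, (4,1) g=2 f=5, (4,3) g=4 f=7, (5,2) g=4 f=5]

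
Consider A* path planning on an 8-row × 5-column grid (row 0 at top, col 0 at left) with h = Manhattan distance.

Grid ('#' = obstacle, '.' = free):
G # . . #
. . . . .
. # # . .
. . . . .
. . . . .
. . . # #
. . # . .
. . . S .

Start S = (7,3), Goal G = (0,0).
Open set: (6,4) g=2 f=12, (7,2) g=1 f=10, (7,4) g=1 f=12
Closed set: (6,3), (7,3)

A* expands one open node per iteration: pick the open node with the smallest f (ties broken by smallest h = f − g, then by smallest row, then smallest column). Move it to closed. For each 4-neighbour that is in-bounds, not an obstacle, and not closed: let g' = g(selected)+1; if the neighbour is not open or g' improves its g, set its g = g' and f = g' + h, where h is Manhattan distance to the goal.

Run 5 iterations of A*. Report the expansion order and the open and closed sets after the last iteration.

step 1: expand (7,2) (f=10, h=9) → closed; open now [(6,4) g=2 f=12, (7,1) g=2 f=10, (7,4) g=1 f=12]
step 2: expand (7,1) (f=10, h=8) → closed; open now [(6,1) g=3 f=10, (6,4) g=2 f=12, (7,0) g=3 f=10, (7,4) g=1 f=12]
step 3: expand (6,1) (f=10, h=7) → closed; open now [(5,1) g=4 f=10, (6,0) g=4 f=10, (6,4) g=2 f=12, (7,0) g=3 f=10, (7,4) g=1 f=12]
step 4: expand (5,1) (f=10, h=6) → closed; open now [(4,1) g=5 f=10, (5,0) g=5 f=10, (5,2) g=5 f=12, (6,0) g=4 f=10, (6,4) g=2 f=12, (7,0) g=3 f=10, (7,4) g=1 f=12]
step 5: expand (4,1) (f=10, h=5) → closed; open now [(3,1) g=6 f=10, (4,0) g=6 f=10, (4,2) g=6 f=12, (5,0) g=5 f=10, (5,2) g=5 f=12, (6,0) g=4 f=10, (6,4) g=2 f=12, (7,0) g=3 f=10, (7,4) g=1 f=12]

order=[(7,2) → (7,1) → (6,1) → (5,1) → (4,1)]; open=[(3,1) g=6 f=10, (4,0) g=6 f=10, (4,2) g=6 f=12, (5,0) g=5 f=10, (5,2) g=5 f=12, (6,0) g=4 f=10, (6,4) g=2 f=12, (7,0) g=3 f=10, (7,4) g=1 f=12]; closed=[(4,1), (5,1), (6,1), (6,3), (7,1), (7,2), (7,3)]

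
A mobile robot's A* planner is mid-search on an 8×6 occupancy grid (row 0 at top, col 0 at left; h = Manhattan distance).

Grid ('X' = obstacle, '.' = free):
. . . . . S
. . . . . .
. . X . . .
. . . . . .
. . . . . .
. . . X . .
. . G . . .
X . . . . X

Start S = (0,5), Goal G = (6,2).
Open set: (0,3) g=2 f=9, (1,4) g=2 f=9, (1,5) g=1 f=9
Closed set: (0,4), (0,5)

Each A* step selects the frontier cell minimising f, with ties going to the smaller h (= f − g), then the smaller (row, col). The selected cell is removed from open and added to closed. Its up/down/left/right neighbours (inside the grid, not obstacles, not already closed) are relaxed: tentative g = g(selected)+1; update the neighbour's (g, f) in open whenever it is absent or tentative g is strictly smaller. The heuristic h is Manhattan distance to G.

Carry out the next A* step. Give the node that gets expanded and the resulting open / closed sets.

expanded=(0,3); open=[(0,2) g=3 f=9, (1,3) g=3 f=9, (1,4) g=2 f=9, (1,5) g=1 f=9]; closed=[(0,3), (0,4), (0,5)]

step 1: expand (0,3) (f=9, h=7) → closed; open now [(0,2) g=3 f=9, (1,3) g=3 f=9, (1,4) g=2 f=9, (1,5) g=1 f=9]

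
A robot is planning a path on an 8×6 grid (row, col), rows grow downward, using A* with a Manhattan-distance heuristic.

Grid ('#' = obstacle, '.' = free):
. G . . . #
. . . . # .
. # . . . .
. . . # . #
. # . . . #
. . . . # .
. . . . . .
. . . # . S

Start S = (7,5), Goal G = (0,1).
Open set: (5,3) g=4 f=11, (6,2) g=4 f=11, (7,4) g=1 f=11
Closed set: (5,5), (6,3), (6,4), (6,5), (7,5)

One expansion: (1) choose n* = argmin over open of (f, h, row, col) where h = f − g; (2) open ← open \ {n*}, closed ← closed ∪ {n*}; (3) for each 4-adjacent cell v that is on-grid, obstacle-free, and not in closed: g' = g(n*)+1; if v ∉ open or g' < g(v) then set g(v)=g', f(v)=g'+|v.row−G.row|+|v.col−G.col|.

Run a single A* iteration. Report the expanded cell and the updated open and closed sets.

step 1: expand (5,3) (f=11, h=7) → closed; open now [(4,3) g=5 f=11, (5,2) g=5 f=11, (6,2) g=4 f=11, (7,4) g=1 f=11]

expanded=(5,3); open=[(4,3) g=5 f=11, (5,2) g=5 f=11, (6,2) g=4 f=11, (7,4) g=1 f=11]; closed=[(5,3), (5,5), (6,3), (6,4), (6,5), (7,5)]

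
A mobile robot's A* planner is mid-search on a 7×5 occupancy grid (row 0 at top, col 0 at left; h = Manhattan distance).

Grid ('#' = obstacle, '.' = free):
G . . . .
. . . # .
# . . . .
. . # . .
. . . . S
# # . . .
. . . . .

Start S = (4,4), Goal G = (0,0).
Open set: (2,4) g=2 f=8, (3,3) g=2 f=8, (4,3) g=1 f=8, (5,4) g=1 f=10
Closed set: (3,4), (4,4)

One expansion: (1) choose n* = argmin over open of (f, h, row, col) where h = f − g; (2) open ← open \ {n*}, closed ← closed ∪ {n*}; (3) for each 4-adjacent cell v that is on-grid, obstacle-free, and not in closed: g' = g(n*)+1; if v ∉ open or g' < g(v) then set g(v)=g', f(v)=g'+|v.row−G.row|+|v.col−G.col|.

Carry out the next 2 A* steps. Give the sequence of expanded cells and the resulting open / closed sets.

step 1: expand (2,4) (f=8, h=6) → closed; open now [(1,4) g=3 f=8, (2,3) g=3 f=8, (3,3) g=2 f=8, (4,3) g=1 f=8, (5,4) g=1 f=10]
step 2: expand (1,4) (f=8, h=5) → closed; open now [(0,4) g=4 f=8, (2,3) g=3 f=8, (3,3) g=2 f=8, (4,3) g=1 f=8, (5,4) g=1 f=10]

order=[(2,4) → (1,4)]; open=[(0,4) g=4 f=8, (2,3) g=3 f=8, (3,3) g=2 f=8, (4,3) g=1 f=8, (5,4) g=1 f=10]; closed=[(1,4), (2,4), (3,4), (4,4)]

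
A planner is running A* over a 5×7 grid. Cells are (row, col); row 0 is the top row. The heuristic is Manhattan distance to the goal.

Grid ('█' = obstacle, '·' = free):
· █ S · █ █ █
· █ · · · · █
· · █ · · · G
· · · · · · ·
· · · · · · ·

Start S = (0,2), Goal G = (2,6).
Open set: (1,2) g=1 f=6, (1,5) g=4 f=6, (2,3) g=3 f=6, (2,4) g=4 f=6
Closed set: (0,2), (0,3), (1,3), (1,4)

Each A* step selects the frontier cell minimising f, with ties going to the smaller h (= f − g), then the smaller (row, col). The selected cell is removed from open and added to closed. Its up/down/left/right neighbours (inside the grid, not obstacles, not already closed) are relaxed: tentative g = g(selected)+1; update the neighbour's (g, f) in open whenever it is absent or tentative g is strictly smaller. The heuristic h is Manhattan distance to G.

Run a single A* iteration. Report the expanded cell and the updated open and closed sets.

expanded=(1,5); open=[(1,2) g=1 f=6, (2,3) g=3 f=6, (2,4) g=4 f=6, (2,5) g=5 f=6]; closed=[(0,2), (0,3), (1,3), (1,4), (1,5)]

step 1: expand (1,5) (f=6, h=2) → closed; open now [(1,2) g=1 f=6, (2,3) g=3 f=6, (2,4) g=4 f=6, (2,5) g=5 f=6]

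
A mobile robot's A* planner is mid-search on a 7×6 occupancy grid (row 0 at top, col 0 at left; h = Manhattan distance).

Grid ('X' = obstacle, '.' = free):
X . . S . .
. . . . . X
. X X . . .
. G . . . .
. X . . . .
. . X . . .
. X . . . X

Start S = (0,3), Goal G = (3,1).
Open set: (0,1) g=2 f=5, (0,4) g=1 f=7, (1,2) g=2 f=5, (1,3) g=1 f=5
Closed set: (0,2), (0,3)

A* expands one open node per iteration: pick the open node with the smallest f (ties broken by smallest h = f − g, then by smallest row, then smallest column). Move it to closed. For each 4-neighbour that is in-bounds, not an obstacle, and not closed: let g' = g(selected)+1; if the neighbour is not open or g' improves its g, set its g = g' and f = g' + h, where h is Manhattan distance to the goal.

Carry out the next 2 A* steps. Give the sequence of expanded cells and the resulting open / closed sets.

step 1: expand (0,1) (f=5, h=3) → closed; open now [(0,4) g=1 f=7, (1,1) g=3 f=5, (1,2) g=2 f=5, (1,3) g=1 f=5]
step 2: expand (1,1) (f=5, h=2) → closed; open now [(0,4) g=1 f=7, (1,0) g=4 f=7, (1,2) g=2 f=5, (1,3) g=1 f=5]

order=[(0,1) → (1,1)]; open=[(0,4) g=1 f=7, (1,0) g=4 f=7, (1,2) g=2 f=5, (1,3) g=1 f=5]; closed=[(0,1), (0,2), (0,3), (1,1)]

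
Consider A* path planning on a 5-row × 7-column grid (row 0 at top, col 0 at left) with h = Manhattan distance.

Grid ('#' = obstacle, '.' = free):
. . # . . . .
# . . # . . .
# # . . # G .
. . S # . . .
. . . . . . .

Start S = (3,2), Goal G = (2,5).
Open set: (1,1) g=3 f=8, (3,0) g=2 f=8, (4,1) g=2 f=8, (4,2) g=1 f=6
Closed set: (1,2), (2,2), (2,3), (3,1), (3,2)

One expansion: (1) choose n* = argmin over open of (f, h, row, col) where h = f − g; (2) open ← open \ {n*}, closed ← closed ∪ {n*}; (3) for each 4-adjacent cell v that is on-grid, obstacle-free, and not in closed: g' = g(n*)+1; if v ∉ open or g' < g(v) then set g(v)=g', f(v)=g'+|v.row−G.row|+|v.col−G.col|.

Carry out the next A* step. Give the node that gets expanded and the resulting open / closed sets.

step 1: expand (4,2) (f=6, h=5) → closed; open now [(1,1) g=3 f=8, (3,0) g=2 f=8, (4,1) g=2 f=8, (4,3) g=2 f=6]

expanded=(4,2); open=[(1,1) g=3 f=8, (3,0) g=2 f=8, (4,1) g=2 f=8, (4,3) g=2 f=6]; closed=[(1,2), (2,2), (2,3), (3,1), (3,2), (4,2)]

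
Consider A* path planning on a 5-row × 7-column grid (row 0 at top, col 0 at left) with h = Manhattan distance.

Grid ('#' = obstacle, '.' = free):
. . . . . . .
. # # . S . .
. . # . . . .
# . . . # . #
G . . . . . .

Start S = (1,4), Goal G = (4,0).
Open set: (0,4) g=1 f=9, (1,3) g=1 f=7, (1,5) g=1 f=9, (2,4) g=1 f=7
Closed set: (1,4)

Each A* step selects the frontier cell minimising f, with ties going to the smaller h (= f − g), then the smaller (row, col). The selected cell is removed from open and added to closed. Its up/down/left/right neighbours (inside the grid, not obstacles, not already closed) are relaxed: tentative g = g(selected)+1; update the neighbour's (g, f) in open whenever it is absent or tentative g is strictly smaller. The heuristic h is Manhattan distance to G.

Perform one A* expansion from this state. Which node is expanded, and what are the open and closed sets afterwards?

step 1: expand (1,3) (f=7, h=6) → closed; open now [(0,3) g=2 f=9, (0,4) g=1 f=9, (1,5) g=1 f=9, (2,3) g=2 f=7, (2,4) g=1 f=7]

expanded=(1,3); open=[(0,3) g=2 f=9, (0,4) g=1 f=9, (1,5) g=1 f=9, (2,3) g=2 f=7, (2,4) g=1 f=7]; closed=[(1,3), (1,4)]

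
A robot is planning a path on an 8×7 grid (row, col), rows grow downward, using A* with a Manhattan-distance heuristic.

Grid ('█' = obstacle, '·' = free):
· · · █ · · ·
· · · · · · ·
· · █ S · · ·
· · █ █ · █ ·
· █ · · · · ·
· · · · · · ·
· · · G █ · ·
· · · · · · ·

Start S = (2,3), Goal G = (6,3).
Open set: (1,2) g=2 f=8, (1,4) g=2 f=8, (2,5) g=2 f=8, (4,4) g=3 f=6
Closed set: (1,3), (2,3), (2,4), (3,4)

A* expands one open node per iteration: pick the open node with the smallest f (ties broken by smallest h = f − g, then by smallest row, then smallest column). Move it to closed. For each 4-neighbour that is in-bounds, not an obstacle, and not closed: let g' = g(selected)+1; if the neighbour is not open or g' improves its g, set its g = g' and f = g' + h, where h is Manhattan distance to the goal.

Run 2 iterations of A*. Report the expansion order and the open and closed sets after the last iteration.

order=[(4,4) → (4,3)]; open=[(1,2) g=2 f=8, (1,4) g=2 f=8, (2,5) g=2 f=8, (4,2) g=5 f=8, (4,5) g=4 f=8, (5,3) g=5 f=6, (5,4) g=4 f=6]; closed=[(1,3), (2,3), (2,4), (3,4), (4,3), (4,4)]

step 1: expand (4,4) (f=6, h=3) → closed; open now [(1,2) g=2 f=8, (1,4) g=2 f=8, (2,5) g=2 f=8, (4,3) g=4 f=6, (4,5) g=4 f=8, (5,4) g=4 f=6]
step 2: expand (4,3) (f=6, h=2) → closed; open now [(1,2) g=2 f=8, (1,4) g=2 f=8, (2,5) g=2 f=8, (4,2) g=5 f=8, (4,5) g=4 f=8, (5,3) g=5 f=6, (5,4) g=4 f=6]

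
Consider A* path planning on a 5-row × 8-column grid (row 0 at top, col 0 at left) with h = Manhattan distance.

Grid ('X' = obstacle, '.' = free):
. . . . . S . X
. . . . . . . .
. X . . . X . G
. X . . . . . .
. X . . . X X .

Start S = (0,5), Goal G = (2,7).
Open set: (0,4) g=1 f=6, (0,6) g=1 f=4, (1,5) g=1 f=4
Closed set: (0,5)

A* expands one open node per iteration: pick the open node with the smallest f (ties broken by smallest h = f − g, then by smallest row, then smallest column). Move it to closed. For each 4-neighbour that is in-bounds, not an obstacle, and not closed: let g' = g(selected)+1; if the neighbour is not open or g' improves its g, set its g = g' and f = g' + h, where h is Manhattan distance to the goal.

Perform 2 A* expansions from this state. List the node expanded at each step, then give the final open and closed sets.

step 1: expand (0,6) (f=4, h=3) → closed; open now [(0,4) g=1 f=6, (1,5) g=1 f=4, (1,6) g=2 f=4]
step 2: expand (1,6) (f=4, h=2) → closed; open now [(0,4) g=1 f=6, (1,5) g=1 f=4, (1,7) g=3 f=4, (2,6) g=3 f=4]

order=[(0,6) → (1,6)]; open=[(0,4) g=1 f=6, (1,5) g=1 f=4, (1,7) g=3 f=4, (2,6) g=3 f=4]; closed=[(0,5), (0,6), (1,6)]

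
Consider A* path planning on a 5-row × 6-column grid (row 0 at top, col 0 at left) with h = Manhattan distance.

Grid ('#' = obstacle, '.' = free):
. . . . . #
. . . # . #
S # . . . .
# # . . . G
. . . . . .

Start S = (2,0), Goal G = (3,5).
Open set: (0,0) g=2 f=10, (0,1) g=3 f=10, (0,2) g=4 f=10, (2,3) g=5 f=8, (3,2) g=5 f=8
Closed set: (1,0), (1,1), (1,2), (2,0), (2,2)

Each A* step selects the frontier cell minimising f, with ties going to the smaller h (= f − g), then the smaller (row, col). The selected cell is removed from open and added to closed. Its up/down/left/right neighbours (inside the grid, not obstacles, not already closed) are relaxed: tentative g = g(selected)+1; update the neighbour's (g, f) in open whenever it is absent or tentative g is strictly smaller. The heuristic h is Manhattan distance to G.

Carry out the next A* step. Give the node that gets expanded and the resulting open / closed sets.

expanded=(2,3); open=[(0,0) g=2 f=10, (0,1) g=3 f=10, (0,2) g=4 f=10, (2,4) g=6 f=8, (3,2) g=5 f=8, (3,3) g=6 f=8]; closed=[(1,0), (1,1), (1,2), (2,0), (2,2), (2,3)]

step 1: expand (2,3) (f=8, h=3) → closed; open now [(0,0) g=2 f=10, (0,1) g=3 f=10, (0,2) g=4 f=10, (2,4) g=6 f=8, (3,2) g=5 f=8, (3,3) g=6 f=8]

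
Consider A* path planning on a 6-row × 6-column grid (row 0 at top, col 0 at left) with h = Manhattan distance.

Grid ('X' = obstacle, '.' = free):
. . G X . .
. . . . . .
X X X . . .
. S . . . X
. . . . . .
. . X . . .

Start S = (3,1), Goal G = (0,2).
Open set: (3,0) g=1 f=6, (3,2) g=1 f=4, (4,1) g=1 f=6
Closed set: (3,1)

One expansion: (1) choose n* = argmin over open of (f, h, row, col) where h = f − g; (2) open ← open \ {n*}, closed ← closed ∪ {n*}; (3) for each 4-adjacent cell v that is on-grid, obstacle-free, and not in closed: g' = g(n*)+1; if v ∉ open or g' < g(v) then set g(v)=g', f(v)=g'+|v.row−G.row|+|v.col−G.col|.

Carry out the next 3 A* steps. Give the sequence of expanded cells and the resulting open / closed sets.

order=[(3,2) → (3,3) → (2,3)]; open=[(1,3) g=4 f=6, (2,4) g=4 f=8, (3,0) g=1 f=6, (3,4) g=3 f=8, (4,1) g=1 f=6, (4,2) g=2 f=6, (4,3) g=3 f=8]; closed=[(2,3), (3,1), (3,2), (3,3)]

step 1: expand (3,2) (f=4, h=3) → closed; open now [(3,0) g=1 f=6, (3,3) g=2 f=6, (4,1) g=1 f=6, (4,2) g=2 f=6]
step 2: expand (3,3) (f=6, h=4) → closed; open now [(2,3) g=3 f=6, (3,0) g=1 f=6, (3,4) g=3 f=8, (4,1) g=1 f=6, (4,2) g=2 f=6, (4,3) g=3 f=8]
step 3: expand (2,3) (f=6, h=3) → closed; open now [(1,3) g=4 f=6, (2,4) g=4 f=8, (3,0) g=1 f=6, (3,4) g=3 f=8, (4,1) g=1 f=6, (4,2) g=2 f=6, (4,3) g=3 f=8]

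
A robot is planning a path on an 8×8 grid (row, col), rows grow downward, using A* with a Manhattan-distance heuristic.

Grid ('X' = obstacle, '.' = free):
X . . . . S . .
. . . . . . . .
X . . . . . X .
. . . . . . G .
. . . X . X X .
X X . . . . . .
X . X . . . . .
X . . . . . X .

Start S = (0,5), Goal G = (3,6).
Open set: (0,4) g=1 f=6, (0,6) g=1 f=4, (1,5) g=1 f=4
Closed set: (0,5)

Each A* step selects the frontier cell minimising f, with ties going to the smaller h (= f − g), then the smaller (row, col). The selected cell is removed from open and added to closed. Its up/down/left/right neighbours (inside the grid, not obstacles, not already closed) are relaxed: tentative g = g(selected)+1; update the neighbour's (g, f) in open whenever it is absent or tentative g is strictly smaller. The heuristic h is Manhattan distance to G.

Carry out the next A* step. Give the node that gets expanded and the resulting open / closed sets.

expanded=(0,6); open=[(0,4) g=1 f=6, (0,7) g=2 f=6, (1,5) g=1 f=4, (1,6) g=2 f=4]; closed=[(0,5), (0,6)]

step 1: expand (0,6) (f=4, h=3) → closed; open now [(0,4) g=1 f=6, (0,7) g=2 f=6, (1,5) g=1 f=4, (1,6) g=2 f=4]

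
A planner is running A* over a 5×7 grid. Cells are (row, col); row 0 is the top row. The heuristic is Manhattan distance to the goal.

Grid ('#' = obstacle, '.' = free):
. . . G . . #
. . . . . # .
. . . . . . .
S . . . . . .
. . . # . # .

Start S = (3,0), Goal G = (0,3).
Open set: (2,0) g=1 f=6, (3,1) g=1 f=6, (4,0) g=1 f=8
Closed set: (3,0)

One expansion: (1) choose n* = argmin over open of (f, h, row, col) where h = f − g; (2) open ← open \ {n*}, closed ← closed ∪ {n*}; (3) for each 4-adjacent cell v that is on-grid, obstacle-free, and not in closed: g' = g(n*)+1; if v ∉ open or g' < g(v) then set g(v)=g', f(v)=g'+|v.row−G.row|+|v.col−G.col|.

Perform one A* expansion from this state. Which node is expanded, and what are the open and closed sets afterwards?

expanded=(2,0); open=[(1,0) g=2 f=6, (2,1) g=2 f=6, (3,1) g=1 f=6, (4,0) g=1 f=8]; closed=[(2,0), (3,0)]

step 1: expand (2,0) (f=6, h=5) → closed; open now [(1,0) g=2 f=6, (2,1) g=2 f=6, (3,1) g=1 f=6, (4,0) g=1 f=8]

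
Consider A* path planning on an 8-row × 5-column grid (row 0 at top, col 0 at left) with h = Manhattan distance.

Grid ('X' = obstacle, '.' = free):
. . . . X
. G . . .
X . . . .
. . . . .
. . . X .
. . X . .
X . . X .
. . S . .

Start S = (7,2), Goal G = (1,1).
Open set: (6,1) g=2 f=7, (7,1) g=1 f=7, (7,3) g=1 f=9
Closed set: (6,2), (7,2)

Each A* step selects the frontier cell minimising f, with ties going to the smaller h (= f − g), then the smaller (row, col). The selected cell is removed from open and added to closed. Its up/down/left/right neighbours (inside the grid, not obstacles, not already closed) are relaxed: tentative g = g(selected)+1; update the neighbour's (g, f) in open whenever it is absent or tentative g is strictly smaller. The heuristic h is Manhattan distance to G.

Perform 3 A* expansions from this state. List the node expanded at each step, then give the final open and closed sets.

step 1: expand (6,1) (f=7, h=5) → closed; open now [(5,1) g=3 f=7, (7,1) g=1 f=7, (7,3) g=1 f=9]
step 2: expand (5,1) (f=7, h=4) → closed; open now [(4,1) g=4 f=7, (5,0) g=4 f=9, (7,1) g=1 f=7, (7,3) g=1 f=9]
step 3: expand (4,1) (f=7, h=3) → closed; open now [(3,1) g=5 f=7, (4,0) g=5 f=9, (4,2) g=5 f=9, (5,0) g=4 f=9, (7,1) g=1 f=7, (7,3) g=1 f=9]

order=[(6,1) → (5,1) → (4,1)]; open=[(3,1) g=5 f=7, (4,0) g=5 f=9, (4,2) g=5 f=9, (5,0) g=4 f=9, (7,1) g=1 f=7, (7,3) g=1 f=9]; closed=[(4,1), (5,1), (6,1), (6,2), (7,2)]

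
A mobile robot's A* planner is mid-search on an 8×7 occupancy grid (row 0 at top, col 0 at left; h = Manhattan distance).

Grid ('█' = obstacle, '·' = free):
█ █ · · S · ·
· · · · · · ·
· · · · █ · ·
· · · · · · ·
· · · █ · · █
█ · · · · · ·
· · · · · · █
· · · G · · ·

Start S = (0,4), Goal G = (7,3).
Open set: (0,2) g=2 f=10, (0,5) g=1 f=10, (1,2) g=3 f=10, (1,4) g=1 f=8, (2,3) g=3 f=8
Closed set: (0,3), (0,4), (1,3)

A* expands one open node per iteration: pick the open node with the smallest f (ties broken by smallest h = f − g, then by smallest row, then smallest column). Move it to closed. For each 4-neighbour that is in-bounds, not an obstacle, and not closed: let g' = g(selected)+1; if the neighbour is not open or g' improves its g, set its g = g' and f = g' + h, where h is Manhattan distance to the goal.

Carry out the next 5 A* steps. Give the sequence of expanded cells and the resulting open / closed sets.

step 1: expand (2,3) (f=8, h=5) → closed; open now [(0,2) g=2 f=10, (0,5) g=1 f=10, (1,2) g=3 f=10, (1,4) g=1 f=8, (2,2) g=4 f=10, (3,3) g=4 f=8]
step 2: expand (3,3) (f=8, h=4) → closed; open now [(0,2) g=2 f=10, (0,5) g=1 f=10, (1,2) g=3 f=10, (1,4) g=1 f=8, (2,2) g=4 f=10, (3,2) g=5 f=10, (3,4) g=5 f=10]
step 3: expand (1,4) (f=8, h=7) → closed; open now [(0,2) g=2 f=10, (0,5) g=1 f=10, (1,2) g=3 f=10, (1,5) g=2 f=10, (2,2) g=4 f=10, (3,2) g=5 f=10, (3,4) g=5 f=10]
step 4: expand (3,2) (f=10, h=5) → closed; open now [(0,2) g=2 f=10, (0,5) g=1 f=10, (1,2) g=3 f=10, (1,5) g=2 f=10, (2,2) g=4 f=10, (3,1) g=6 f=12, (3,4) g=5 f=10, (4,2) g=6 f=10]
step 5: expand (4,2) (f=10, h=4) → closed; open now [(0,2) g=2 f=10, (0,5) g=1 f=10, (1,2) g=3 f=10, (1,5) g=2 f=10, (2,2) g=4 f=10, (3,1) g=6 f=12, (3,4) g=5 f=10, (4,1) g=7 f=12, (5,2) g=7 f=10]

order=[(2,3) → (3,3) → (1,4) → (3,2) → (4,2)]; open=[(0,2) g=2 f=10, (0,5) g=1 f=10, (1,2) g=3 f=10, (1,5) g=2 f=10, (2,2) g=4 f=10, (3,1) g=6 f=12, (3,4) g=5 f=10, (4,1) g=7 f=12, (5,2) g=7 f=10]; closed=[(0,3), (0,4), (1,3), (1,4), (2,3), (3,2), (3,3), (4,2)]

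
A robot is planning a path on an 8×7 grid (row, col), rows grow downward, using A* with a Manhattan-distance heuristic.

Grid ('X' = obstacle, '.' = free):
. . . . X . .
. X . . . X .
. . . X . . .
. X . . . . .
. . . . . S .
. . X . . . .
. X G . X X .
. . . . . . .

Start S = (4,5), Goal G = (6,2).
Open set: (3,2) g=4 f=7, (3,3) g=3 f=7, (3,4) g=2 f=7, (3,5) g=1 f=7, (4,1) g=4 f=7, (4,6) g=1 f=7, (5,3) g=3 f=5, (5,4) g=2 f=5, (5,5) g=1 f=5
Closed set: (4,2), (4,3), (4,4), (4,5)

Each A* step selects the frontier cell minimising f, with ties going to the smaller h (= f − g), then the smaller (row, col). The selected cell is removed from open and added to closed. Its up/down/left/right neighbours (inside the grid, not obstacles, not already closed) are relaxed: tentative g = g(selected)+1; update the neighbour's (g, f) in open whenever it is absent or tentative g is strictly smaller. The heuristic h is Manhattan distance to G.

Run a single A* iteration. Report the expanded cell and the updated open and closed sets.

expanded=(5,3); open=[(3,2) g=4 f=7, (3,3) g=3 f=7, (3,4) g=2 f=7, (3,5) g=1 f=7, (4,1) g=4 f=7, (4,6) g=1 f=7, (5,4) g=2 f=5, (5,5) g=1 f=5, (6,3) g=4 f=5]; closed=[(4,2), (4,3), (4,4), (4,5), (5,3)]

step 1: expand (5,3) (f=5, h=2) → closed; open now [(3,2) g=4 f=7, (3,3) g=3 f=7, (3,4) g=2 f=7, (3,5) g=1 f=7, (4,1) g=4 f=7, (4,6) g=1 f=7, (5,4) g=2 f=5, (5,5) g=1 f=5, (6,3) g=4 f=5]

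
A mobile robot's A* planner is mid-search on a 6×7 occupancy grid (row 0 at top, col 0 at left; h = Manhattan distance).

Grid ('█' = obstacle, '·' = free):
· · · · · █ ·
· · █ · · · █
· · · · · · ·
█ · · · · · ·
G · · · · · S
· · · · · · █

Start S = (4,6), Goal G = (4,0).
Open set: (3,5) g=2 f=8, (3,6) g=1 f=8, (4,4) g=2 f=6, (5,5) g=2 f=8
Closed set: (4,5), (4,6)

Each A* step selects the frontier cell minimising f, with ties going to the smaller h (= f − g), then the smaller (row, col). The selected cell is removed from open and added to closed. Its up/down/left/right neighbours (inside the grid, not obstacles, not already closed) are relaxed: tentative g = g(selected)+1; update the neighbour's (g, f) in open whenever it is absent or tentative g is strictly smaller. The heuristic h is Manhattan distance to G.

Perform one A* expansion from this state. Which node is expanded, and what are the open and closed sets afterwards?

expanded=(4,4); open=[(3,4) g=3 f=8, (3,5) g=2 f=8, (3,6) g=1 f=8, (4,3) g=3 f=6, (5,4) g=3 f=8, (5,5) g=2 f=8]; closed=[(4,4), (4,5), (4,6)]

step 1: expand (4,4) (f=6, h=4) → closed; open now [(3,4) g=3 f=8, (3,5) g=2 f=8, (3,6) g=1 f=8, (4,3) g=3 f=6, (5,4) g=3 f=8, (5,5) g=2 f=8]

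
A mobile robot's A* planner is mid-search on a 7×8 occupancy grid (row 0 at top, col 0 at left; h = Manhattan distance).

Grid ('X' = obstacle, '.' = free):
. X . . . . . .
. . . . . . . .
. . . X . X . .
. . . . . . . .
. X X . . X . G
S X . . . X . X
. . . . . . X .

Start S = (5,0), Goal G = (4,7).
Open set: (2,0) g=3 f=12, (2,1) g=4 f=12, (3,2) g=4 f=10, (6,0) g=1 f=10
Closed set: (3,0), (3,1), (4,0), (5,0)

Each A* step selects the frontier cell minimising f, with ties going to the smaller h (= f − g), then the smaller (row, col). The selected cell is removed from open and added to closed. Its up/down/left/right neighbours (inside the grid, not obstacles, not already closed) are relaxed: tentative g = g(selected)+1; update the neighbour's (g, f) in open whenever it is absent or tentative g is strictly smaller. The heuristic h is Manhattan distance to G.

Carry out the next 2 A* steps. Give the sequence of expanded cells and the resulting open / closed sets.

order=[(3,2) → (3,3)]; open=[(2,0) g=3 f=12, (2,1) g=4 f=12, (2,2) g=5 f=12, (3,4) g=6 f=10, (4,3) g=6 f=10, (6,0) g=1 f=10]; closed=[(3,0), (3,1), (3,2), (3,3), (4,0), (5,0)]

step 1: expand (3,2) (f=10, h=6) → closed; open now [(2,0) g=3 f=12, (2,1) g=4 f=12, (2,2) g=5 f=12, (3,3) g=5 f=10, (6,0) g=1 f=10]
step 2: expand (3,3) (f=10, h=5) → closed; open now [(2,0) g=3 f=12, (2,1) g=4 f=12, (2,2) g=5 f=12, (3,4) g=6 f=10, (4,3) g=6 f=10, (6,0) g=1 f=10]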